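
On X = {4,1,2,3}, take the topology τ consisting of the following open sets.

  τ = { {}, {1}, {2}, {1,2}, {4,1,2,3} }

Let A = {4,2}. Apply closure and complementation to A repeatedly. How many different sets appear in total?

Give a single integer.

cl via duality: int({1,3}) = {1}, so X∖{1} = {4,2,3}
Write k for closure, c for complement:
  1. A     = {4,2}
  2. kA    = {4,2,3}
  3. cA    = {1,3}
  4. ckA   = {1}
  5. kcA   = {4,1,3}
  6. ckcA  = {2}
applying k or c yields no new set

6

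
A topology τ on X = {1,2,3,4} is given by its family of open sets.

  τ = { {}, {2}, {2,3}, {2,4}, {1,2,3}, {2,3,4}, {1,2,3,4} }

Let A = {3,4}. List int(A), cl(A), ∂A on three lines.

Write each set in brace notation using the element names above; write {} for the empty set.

U open, U⊆A: {}. int(A) = ⋃ = {}
X∖A={1,2}, int(X∖A)={2}, hence cl(A)={1,3,4}
∂A: remove int from cl → {1,3,4}

int(A) = {}
cl(A)  = {1,3,4}
∂A     = {1,3,4}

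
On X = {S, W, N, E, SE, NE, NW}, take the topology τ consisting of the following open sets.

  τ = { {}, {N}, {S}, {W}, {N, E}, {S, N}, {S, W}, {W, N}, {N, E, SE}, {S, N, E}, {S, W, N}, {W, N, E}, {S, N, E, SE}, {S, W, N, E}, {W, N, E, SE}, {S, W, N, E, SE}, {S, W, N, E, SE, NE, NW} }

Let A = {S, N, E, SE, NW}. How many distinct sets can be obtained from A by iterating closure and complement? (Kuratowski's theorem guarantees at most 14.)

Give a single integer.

complement {W, NE}; its interior {W}; cl(A) = X∖{W} = {S, N, E, SE, NE, NW}
With k = closure, c = complement:
  1. A     = {S, N, E, SE, NW}
  2. kA    = {S, N, E, SE, NE, NW}
  3. cA    = {W, NE}
  4. ckA   = {W}
  5. kcA   = {W, NE, NW}
  6. ckcA  = {S, N, E, SE}
k, c of each give nothing new

6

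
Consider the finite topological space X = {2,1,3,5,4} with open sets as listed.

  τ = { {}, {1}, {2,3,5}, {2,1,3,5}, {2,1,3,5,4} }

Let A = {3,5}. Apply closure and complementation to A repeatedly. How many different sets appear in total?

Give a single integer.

complement {2,1,4}; its interior {1}; cl(A) = X∖{1} = {2,3,5,4}
With k = closure, c = complement:
  1. A     = {3,5}
  2. kA    = {2,3,5,4}
  3. cA    = {2,1,4}
  4. ckA   = {1}
  5. kcA   = {2,1,3,5,4}
  6. kckA  = {1,4}
  7. ckcA  = {}
  8. ckckA = {2,3,5}
k, c of each give nothing new

8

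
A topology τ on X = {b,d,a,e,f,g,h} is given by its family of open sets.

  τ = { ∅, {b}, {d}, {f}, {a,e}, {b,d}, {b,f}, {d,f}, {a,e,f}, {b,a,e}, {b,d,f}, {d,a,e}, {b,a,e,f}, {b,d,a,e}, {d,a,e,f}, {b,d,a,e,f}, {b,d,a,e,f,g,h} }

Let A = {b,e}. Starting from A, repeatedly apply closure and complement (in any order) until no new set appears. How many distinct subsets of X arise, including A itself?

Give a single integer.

10

complement {d,a,f,g,h}; its interior {d,f}; cl(A) = X∖{d,f} = {b,a,e,g,h}
With k = closure, c = complement:
  1. A     = {b,e}
  2. kA    = {b,a,e,g,h}
  3. cA    = {d,a,f,g,h}
  4. ckA   = {d,f}
  5. kcA   = {d,a,e,f,g,h}
  6. kckA  = {d,f,g,h}
  7. ckcA  = {b}
  8. ckckA = {b,a,e}
  9. kckcA = {b,g,h}
  10. ckckcA = {d,a,e,f}
k, c of each give nothing new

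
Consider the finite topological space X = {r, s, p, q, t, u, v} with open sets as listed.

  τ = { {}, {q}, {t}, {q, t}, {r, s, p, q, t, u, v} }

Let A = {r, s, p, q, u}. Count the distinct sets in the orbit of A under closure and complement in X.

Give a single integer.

closure: X∖int(X∖A) = X∖{t} = {r, s, p, q, u, v}
Let k=closure and c=complement:
  1. A     = {r, s, p, q, u}
  2. kA    = {r, s, p, q, u, v}
  3. cA    = {t, v}
  4. ckA   = {t}
  5. kcA   = {r, s, p, t, u, v}
  6. ckcA  = {q}
— saturated at 6

6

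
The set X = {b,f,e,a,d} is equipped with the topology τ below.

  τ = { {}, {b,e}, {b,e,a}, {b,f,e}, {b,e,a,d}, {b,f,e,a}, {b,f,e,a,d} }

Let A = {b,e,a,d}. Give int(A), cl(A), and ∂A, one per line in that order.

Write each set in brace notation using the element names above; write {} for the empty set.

opens ⊆ A: {}, {b,e}, {b,e,a}, {b,e,a,d}; union → int = {b,e,a,d}
complement {f}; its interior {}; cl(A) = X∖{} = {b,f,e,a,d}
boundary = {b,f,e,a,d} ∖ {b,e,a,d} = {f}

int(A) = {b,e,a,d}
cl(A)  = {b,f,e,a,d}
∂A     = {f}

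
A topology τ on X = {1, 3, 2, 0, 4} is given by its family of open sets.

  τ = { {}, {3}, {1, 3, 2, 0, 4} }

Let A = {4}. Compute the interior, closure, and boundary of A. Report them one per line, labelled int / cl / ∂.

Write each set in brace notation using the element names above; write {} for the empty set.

interior: largest open inside A is {} (from {})
cl via duality: int({1, 3, 2, 0}) = {3}, so X∖{3} = {1, 2, 0, 4}
cl∖int = {1, 2, 0, 4}

int(A) = {}
cl(A)  = {1, 2, 0, 4}
∂A     = {1, 2, 0, 4}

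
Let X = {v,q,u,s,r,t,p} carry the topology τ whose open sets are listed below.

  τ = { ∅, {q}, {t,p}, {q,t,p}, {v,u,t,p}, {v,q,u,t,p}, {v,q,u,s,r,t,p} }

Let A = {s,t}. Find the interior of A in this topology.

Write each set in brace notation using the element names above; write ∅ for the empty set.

∅

U open, U⊆A: ∅. int(A) = ⋃ = ∅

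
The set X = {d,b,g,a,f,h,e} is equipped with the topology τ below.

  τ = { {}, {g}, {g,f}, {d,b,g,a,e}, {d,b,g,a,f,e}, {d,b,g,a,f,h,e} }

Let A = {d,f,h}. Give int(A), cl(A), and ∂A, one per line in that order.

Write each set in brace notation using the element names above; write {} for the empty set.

opens ⊆ A: {}; union → int = {}
complement {b,g,a,e}; its interior {g}; cl(A) = X∖{g} = {d,b,a,f,h,e}
boundary = {d,b,a,f,h,e} ∖ {} = {d,b,a,f,h,e}

int(A) = {}
cl(A)  = {d,b,a,f,h,e}
∂A     = {d,b,a,f,h,e}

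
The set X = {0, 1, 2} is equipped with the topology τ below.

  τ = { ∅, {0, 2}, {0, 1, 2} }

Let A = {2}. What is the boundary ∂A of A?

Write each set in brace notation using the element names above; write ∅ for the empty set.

{0, 1, 2}

opens ⊆ A: ∅; union → int = ∅
complement {0, 1}; its interior ∅; cl(A) = X∖∅ = {0, 1, 2}
boundary = {0, 1, 2} ∖ ∅ = {0, 1, 2}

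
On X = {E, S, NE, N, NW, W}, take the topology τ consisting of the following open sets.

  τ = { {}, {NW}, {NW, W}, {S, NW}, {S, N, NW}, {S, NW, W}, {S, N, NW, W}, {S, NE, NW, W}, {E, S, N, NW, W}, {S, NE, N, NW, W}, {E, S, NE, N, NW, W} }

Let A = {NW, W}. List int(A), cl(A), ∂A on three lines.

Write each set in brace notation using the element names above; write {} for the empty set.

open subsets of A: {}, {NW}, {NW, W}; so int(A) = {NW, W}
closure: X∖int(X∖A) = X∖{} = {E, S, NE, N, NW, W}
∂A = {E, S, NE, N, NW, W} minus {NW, W} = {E, S, NE, N}

int(A) = {NW, W}
cl(A)  = {E, S, NE, N, NW, W}
∂A     = {E, S, NE, N}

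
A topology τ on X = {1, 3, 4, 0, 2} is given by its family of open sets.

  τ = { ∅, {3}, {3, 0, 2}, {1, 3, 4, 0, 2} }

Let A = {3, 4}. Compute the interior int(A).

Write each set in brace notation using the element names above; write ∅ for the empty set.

U open, U⊆A: ∅, {3}. int(A) = ⋃ = {3}

{3}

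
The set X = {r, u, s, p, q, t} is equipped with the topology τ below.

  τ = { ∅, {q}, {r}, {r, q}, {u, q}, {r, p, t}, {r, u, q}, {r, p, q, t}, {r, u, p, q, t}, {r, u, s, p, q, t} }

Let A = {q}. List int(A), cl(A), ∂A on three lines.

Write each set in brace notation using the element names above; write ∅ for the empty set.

opens ⊆ A: ∅, {q}; union → int = {q}
complement {r, u, s, p, t}; its interior {r, p, t}; cl(A) = X∖{r, p, t} = {u, s, q}
boundary = {u, s, q} ∖ {q} = {u, s}

int(A) = {q}
cl(A)  = {u, s, q}
∂A     = {u, s}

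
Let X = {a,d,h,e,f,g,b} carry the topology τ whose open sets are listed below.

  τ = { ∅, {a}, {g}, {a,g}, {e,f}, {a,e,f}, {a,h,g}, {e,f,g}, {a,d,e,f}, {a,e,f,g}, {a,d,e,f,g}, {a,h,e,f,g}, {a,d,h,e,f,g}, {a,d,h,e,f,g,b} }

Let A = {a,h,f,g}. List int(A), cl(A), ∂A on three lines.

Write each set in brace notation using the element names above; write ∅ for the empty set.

int(A) = {a,h,g}
cl(A)  = {a,d,h,e,f,g,b}
∂A     = {d,e,f,b}

interior: largest open inside A is {a,h,g} (from ∅, {g}, {a}, {a,g}, {a,h,g})
cl via duality: int({d,e,b}) = ∅, so X∖∅ = {a,d,h,e,f,g,b}
cl∖int = {d,e,f,b}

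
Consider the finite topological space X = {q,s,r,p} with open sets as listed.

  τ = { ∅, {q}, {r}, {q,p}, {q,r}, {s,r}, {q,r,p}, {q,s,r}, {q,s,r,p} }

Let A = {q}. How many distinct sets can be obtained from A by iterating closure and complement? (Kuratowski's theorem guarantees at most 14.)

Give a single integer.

4

cl via duality: int({s,r,p}) = {s,r}, so X∖{s,r} = {q,p}
Write k for closure, c for complement:
  1. A     = {q}
  2. kA    = {q,p}
  3. cA    = {s,r,p}
  4. ckA   = {s,r}
applying k or c yields no new set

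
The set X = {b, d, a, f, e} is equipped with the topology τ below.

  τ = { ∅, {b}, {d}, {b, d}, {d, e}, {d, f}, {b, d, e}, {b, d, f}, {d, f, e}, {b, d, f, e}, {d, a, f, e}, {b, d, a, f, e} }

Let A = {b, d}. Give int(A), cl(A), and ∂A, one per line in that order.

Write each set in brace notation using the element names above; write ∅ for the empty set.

int(A) = {b, d}
cl(A)  = {b, d, a, f, e}
∂A     = {a, f, e}

U open, U⊆A: ∅, {b}, {d}, {b, d}. int(A) = ⋃ = {b, d}
X∖A={a, f, e}, int(X∖A)=∅, hence cl(A)={b, d, a, f, e}
∂A: remove int from cl → {a, f, e}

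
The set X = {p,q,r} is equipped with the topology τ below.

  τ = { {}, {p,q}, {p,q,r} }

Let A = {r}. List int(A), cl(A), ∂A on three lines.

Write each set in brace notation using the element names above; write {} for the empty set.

int(A) = {}
cl(A)  = {r}
∂A     = {r}

opens ⊆ A: {}; union → int = {}
complement {p,q}; its interior {p,q}; cl(A) = X∖{p,q} = {r}
boundary = {r} ∖ {} = {r}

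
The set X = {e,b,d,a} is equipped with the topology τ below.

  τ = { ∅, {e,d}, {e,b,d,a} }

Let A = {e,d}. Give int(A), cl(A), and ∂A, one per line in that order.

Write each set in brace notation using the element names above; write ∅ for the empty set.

U open, U⊆A: ∅, {e,d}. int(A) = ⋃ = {e,d}
X∖A={b,a}, int(X∖A)=∅, hence cl(A)={e,b,d,a}
∂A: remove int from cl → {b,a}

int(A) = {e,d}
cl(A)  = {e,b,d,a}
∂A     = {b,a}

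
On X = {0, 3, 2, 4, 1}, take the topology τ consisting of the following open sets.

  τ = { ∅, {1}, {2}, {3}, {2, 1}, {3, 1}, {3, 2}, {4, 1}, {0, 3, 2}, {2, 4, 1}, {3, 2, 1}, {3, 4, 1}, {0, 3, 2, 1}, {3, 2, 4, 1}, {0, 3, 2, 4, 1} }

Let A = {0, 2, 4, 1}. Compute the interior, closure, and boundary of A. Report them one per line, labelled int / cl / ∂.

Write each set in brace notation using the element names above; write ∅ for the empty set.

int(A) = {2, 4, 1}
cl(A)  = {0, 2, 4, 1}
∂A     = {0}

open subsets of A: ∅, {2}, {1}, {2, 1}, {4, 1}, {2, 4, 1}; so int(A) = {2, 4, 1}
closure: X∖int(X∖A) = X∖{3} = {0, 2, 4, 1}
∂A = {0, 2, 4, 1} minus {2, 4, 1} = {0}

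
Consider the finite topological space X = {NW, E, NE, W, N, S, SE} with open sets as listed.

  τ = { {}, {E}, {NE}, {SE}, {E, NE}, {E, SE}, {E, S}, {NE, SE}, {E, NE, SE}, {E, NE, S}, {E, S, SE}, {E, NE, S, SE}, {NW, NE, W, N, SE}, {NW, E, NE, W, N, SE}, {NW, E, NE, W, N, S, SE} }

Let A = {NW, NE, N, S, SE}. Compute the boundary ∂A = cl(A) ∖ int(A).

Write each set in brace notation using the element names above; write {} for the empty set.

{NW, W, N, S}

opens ⊆ A: {}, {NE}, {SE}, {NE, SE}; union → int = {NE, SE}
complement {E, W}; its interior {E}; cl(A) = X∖{E} = {NW, NE, W, N, S, SE}
boundary = {NW, NE, W, N, S, SE} ∖ {NE, SE} = {NW, W, N, S}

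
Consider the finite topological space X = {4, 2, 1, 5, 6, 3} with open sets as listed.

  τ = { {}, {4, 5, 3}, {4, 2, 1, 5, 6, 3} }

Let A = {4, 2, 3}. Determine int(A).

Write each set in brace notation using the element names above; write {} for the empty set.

{}

opens ⊆ A: {}; union → int = {}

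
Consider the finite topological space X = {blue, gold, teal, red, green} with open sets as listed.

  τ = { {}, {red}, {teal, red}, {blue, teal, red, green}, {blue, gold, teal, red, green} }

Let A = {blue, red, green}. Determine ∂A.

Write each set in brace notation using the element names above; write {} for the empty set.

{blue, gold, teal, green}

U open, U⊆A: {}, {red}. int(A) = ⋃ = {red}
X∖A={gold, teal}, int(X∖A)={}, hence cl(A)={blue, gold, teal, red, green}
∂A: remove int from cl → {blue, gold, teal, green}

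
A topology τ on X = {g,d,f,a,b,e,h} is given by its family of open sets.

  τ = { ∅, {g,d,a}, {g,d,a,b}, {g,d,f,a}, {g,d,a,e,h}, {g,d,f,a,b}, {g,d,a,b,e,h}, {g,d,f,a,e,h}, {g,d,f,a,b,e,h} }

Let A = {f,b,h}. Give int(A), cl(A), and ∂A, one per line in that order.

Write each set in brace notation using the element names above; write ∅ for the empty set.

int(A) = ∅
cl(A)  = {f,b,e,h}
∂A     = {f,b,e,h}

opens ⊆ A: ∅; union → int = ∅
complement {g,d,a,e}; its interior {g,d,a}; cl(A) = X∖{g,d,a} = {f,b,e,h}
boundary = {f,b,e,h} ∖ ∅ = {f,b,e,h}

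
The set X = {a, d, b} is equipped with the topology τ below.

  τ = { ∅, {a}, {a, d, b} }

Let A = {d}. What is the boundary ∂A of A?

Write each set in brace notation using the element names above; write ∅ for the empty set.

open subsets of A: ∅; so int(A) = ∅
closure: X∖int(X∖A) = X∖{a} = {d, b}
∂A = {d, b} minus ∅ = {d, b}

{d, b}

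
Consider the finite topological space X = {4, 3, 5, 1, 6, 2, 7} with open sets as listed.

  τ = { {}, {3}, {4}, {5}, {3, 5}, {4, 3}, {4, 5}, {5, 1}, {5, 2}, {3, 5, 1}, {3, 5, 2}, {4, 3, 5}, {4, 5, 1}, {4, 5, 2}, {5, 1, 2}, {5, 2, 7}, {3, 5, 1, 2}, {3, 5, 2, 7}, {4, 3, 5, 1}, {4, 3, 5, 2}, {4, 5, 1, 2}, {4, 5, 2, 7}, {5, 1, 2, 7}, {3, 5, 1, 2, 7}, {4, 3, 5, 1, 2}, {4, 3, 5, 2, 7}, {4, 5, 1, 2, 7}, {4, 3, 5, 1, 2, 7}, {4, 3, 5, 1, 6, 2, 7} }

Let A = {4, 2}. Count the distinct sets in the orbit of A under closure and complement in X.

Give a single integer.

closure: X∖int(X∖A) = X∖{3, 5, 1} = {4, 6, 2, 7}
Let k=closure and c=complement:
  1. A     = {4, 2}
  2. kA    = {4, 6, 2, 7}
  3. cA    = {3, 5, 1, 6, 7}
  4. ckA   = {3, 5, 1}
  5. kcA   = {3, 5, 1, 6, 2, 7}
  6. ckcA  = {4}
  7. kckcA = {4, 6}
  8. ckckcA = {3, 5, 1, 2, 7}
— saturated at 8

8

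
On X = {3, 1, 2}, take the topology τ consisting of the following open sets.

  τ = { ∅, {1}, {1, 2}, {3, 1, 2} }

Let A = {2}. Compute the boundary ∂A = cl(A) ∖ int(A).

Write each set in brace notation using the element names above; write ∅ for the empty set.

{3, 2}

interior: largest open inside A is ∅ (from ∅)
cl via duality: int({3, 1}) = {1}, so X∖{1} = {3, 2}
cl∖int = {3, 2}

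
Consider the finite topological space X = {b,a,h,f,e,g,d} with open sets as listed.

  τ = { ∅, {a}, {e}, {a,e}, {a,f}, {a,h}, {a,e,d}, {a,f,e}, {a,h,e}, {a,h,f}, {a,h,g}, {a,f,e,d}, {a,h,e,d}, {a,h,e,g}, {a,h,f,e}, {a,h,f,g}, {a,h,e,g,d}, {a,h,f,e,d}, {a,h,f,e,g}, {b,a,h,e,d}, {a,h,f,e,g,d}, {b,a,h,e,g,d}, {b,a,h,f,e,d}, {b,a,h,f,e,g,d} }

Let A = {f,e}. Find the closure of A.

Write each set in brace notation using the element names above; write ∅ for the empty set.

cl via duality: int({b,a,h,g,d}) = {a,h,g}, so X∖{a,h,g} = {b,f,e,d}

{b,f,e,d}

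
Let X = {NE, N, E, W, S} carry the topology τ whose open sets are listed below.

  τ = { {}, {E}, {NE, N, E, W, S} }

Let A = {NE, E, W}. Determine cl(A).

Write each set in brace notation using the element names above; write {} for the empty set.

closure: X∖int(X∖A) = X∖{} = {NE, N, E, W, S}

{NE, N, E, W, S}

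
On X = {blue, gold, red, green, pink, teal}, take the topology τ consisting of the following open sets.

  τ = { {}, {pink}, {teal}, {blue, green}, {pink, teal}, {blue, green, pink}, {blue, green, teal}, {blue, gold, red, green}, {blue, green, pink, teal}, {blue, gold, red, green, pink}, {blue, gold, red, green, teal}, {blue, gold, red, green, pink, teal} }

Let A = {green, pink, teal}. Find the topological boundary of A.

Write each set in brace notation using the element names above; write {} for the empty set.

{blue, gold, red, green}

open subsets of A: {}, {pink}, {teal}, {pink, teal}; so int(A) = {pink, teal}
closure: X∖int(X∖A) = X∖{} = {blue, gold, red, green, pink, teal}
∂A = {blue, gold, red, green, pink, teal} minus {pink, teal} = {blue, gold, red, green}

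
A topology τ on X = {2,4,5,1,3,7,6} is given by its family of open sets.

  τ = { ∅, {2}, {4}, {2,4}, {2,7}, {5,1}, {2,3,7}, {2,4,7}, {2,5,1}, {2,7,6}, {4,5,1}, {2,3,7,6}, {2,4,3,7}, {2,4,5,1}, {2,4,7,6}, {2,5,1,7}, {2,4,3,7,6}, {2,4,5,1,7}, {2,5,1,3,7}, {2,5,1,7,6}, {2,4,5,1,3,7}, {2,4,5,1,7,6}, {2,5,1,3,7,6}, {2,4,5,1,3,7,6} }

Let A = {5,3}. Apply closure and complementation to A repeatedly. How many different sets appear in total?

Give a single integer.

8

closure: X∖int(X∖A) = X∖{2,4,7,6} = {5,1,3}
Let k=closure and c=complement:
  1. A     = {5,3}
  2. kA    = {5,1,3}
  3. cA    = {2,4,1,7,6}
  4. ckA   = {2,4,7,6}
  5. kcA   = {2,4,5,1,3,7,6}
  6. kckA  = {2,4,3,7,6}
  7. ckcA  = ∅
  8. ckckA = {5,1}
— saturated at 8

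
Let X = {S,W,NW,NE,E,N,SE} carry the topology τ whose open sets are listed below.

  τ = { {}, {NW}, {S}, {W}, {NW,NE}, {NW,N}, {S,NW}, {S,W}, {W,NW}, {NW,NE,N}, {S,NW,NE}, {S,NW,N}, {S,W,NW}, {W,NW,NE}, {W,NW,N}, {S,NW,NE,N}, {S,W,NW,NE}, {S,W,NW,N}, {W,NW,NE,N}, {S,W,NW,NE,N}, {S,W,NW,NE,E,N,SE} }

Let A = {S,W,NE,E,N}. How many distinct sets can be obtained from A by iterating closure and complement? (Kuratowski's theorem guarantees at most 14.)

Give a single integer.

8

X∖A={NW,SE}, int(X∖A)={NW}, hence cl(A)={S,W,NE,E,N,SE}
Orbit (k=closure, c=complement):
  1. A     = {S,W,NE,E,N}
  2. kA    = {S,W,NE,E,N,SE}
  3. cA    = {NW,SE}
  4. ckA   = {NW}
  5. kcA   = {NW,NE,E,N,SE}
  6. ckcA  = {S,W}
  7. kckcA = {S,W,E,SE}
  8. ckckcA = {NW,NE,N}
(closed under both — stop)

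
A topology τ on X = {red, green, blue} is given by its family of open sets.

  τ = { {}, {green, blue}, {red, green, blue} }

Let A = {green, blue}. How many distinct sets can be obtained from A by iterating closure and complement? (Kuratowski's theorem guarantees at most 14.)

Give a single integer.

cl via duality: int({red}) = {}, so X∖{} = {red, green, blue}
Write k for closure, c for complement:
  1. A     = {green, blue}
  2. kA    = {red, green, blue}
  3. cA    = {red}
  4. ckA   = {}
applying k or c yields no new set

4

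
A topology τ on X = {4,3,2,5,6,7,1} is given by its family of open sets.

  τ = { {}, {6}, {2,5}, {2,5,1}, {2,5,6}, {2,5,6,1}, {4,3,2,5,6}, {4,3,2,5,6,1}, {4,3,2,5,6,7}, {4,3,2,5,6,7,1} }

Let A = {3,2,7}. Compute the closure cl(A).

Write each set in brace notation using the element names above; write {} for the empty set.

{4,3,2,5,7,1}

cl via duality: int({4,5,6,1}) = {6}, so X∖{6} = {4,3,2,5,7,1}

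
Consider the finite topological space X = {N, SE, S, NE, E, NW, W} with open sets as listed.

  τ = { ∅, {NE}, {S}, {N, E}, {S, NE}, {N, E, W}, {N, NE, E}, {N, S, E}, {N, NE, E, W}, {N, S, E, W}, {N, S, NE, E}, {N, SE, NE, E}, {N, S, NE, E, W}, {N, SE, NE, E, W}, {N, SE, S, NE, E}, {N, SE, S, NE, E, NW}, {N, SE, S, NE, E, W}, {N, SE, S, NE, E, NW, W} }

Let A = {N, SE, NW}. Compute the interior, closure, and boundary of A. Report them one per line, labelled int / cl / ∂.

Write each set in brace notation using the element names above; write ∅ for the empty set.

int(A) = ∅
cl(A)  = {N, SE, E, NW, W}
∂A     = {N, SE, E, NW, W}

interior: largest open inside A is ∅ (from ∅)
cl via duality: int({S, NE, E, W}) = {S, NE}, so X∖{S, NE} = {N, SE, E, NW, W}
cl∖int = {N, SE, E, NW, W}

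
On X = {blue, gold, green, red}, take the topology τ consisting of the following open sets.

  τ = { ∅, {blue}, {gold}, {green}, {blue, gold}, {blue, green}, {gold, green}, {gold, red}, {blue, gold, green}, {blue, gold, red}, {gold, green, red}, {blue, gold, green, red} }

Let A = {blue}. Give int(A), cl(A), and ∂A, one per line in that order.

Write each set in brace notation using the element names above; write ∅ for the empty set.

int(A) = {blue}
cl(A)  = {blue}
∂A     = ∅

interior: largest open inside A is {blue} (from ∅, {blue})
cl via duality: int({gold, green, red}) = {gold, green, red}, so X∖{gold, green, red} = {blue}
cl∖int = ∅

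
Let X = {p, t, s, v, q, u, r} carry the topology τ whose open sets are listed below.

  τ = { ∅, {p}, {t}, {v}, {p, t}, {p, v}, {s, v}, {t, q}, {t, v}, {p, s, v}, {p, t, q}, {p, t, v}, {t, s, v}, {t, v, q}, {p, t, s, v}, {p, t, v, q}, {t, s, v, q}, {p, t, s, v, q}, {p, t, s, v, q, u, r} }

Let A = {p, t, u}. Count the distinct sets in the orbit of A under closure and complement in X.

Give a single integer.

8

X∖A={s, v, q, r}, int(X∖A)={s, v}, hence cl(A)={p, t, q, u, r}
Orbit (k=closure, c=complement):
  1. A     = {p, t, u}
  2. kA    = {p, t, q, u, r}
  3. cA    = {s, v, q, r}
  4. ckA   = {s, v}
  5. kcA   = {s, v, q, u, r}
  6. kckA  = {s, v, u, r}
  7. ckcA  = {p, t}
  8. ckckA = {p, t, q}
(closed under both — stop)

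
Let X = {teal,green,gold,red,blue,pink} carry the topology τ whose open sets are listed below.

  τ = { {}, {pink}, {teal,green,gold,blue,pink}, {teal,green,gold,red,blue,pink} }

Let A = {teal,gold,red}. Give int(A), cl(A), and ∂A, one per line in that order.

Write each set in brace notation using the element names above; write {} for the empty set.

U open, U⊆A: {}. int(A) = ⋃ = {}
X∖A={green,blue,pink}, int(X∖A)={pink}, hence cl(A)={teal,green,gold,red,blue}
∂A: remove int from cl → {teal,green,gold,red,blue}

int(A) = {}
cl(A)  = {teal,green,gold,red,blue}
∂A     = {teal,green,gold,red,blue}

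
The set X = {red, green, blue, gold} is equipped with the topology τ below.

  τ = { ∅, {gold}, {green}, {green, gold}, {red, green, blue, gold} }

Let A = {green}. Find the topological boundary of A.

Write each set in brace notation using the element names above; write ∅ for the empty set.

{red, blue}

opens ⊆ A: ∅, {green}; union → int = {green}
complement {red, blue, gold}; its interior {gold}; cl(A) = X∖{gold} = {red, green, blue}
boundary = {red, green, blue} ∖ {green} = {red, blue}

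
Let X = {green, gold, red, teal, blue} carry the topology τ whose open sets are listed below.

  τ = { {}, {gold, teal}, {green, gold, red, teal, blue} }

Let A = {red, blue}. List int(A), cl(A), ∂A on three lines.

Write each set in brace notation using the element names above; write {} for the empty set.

U open, U⊆A: {}. int(A) = ⋃ = {}
X∖A={green, gold, teal}, int(X∖A)={gold, teal}, hence cl(A)={green, red, blue}
∂A: remove int from cl → {green, red, blue}

int(A) = {}
cl(A)  = {green, red, blue}
∂A     = {green, red, blue}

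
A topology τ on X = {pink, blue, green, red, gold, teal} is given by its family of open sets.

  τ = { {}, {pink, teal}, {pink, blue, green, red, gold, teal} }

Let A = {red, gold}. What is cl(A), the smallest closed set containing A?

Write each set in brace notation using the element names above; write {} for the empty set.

cl via duality: int({pink, blue, green, teal}) = {pink, teal}, so X∖{pink, teal} = {blue, green, red, gold}

{blue, green, red, gold}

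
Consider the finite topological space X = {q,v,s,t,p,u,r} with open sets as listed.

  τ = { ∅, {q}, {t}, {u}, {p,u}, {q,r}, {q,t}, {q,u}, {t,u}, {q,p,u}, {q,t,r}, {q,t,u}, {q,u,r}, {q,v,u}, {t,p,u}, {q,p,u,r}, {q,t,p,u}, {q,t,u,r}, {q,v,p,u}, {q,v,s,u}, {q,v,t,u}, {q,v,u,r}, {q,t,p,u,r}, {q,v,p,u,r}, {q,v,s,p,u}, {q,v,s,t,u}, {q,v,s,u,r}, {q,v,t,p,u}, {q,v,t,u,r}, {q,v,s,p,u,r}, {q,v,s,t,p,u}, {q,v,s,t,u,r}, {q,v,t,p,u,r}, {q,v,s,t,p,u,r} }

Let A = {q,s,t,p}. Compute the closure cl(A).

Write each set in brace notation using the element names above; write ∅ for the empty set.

X∖A={v,u,r}, int(X∖A)={u}, hence cl(A)={q,v,s,t,p,r}

{q,v,s,t,p,r}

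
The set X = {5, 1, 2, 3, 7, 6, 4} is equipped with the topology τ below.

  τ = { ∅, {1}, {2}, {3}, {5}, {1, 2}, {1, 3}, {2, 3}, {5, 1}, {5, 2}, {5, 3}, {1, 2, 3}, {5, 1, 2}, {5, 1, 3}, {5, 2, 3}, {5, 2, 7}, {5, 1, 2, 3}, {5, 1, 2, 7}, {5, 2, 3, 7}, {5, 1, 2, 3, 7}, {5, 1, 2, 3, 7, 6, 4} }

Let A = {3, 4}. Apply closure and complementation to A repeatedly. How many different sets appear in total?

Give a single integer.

X∖A={5, 1, 2, 7, 6}, int(X∖A)={5, 1, 2, 7}, hence cl(A)={3, 6, 4}
Orbit (k=closure, c=complement):
  1. A     = {3, 4}
  2. kA    = {3, 6, 4}
  3. cA    = {5, 1, 2, 7, 6}
  4. ckA   = {5, 1, 2, 7}
  5. kcA   = {5, 1, 2, 7, 6, 4}
  6. ckcA  = {3}
(closed under both — stop)

6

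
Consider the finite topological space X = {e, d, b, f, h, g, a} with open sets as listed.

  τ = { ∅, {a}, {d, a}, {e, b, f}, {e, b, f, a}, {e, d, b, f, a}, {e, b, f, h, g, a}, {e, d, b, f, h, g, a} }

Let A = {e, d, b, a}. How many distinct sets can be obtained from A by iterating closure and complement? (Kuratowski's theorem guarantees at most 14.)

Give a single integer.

complement {f, h, g}; its interior ∅; cl(A) = X∖∅ = {e, d, b, f, h, g, a}
With k = closure, c = complement:
  1. A     = {e, d, b, a}
  2. kA    = {e, d, b, f, h, g, a}
  3. cA    = {f, h, g}
  4. ckA   = ∅
  5. kcA   = {e, b, f, h, g}
  6. ckcA  = {d, a}
  7. kckcA = {d, h, g, a}
  8. ckckcA = {e, b, f}
k, c of each give nothing new

8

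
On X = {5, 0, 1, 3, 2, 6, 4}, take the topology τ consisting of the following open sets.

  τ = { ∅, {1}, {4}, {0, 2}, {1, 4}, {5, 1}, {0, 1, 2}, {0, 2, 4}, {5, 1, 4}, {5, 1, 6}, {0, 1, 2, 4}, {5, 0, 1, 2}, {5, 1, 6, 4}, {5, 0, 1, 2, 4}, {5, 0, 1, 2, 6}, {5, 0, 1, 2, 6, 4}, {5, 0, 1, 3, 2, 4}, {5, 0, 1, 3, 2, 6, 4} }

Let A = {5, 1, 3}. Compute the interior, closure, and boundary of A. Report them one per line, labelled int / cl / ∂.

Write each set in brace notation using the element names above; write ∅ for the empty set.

int(A) = {5, 1}
cl(A)  = {5, 1, 3, 6}
∂A     = {3, 6}

U open, U⊆A: ∅, {1}, {5, 1}. int(A) = ⋃ = {5, 1}
X∖A={0, 2, 6, 4}, int(X∖A)={0, 2, 4}, hence cl(A)={5, 1, 3, 6}
∂A: remove int from cl → {3, 6}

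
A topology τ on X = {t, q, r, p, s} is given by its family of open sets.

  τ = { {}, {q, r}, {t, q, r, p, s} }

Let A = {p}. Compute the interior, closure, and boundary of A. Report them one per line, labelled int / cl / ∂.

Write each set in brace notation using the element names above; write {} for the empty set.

U open, U⊆A: {}. int(A) = ⋃ = {}
X∖A={t, q, r, s}, int(X∖A)={q, r}, hence cl(A)={t, p, s}
∂A: remove int from cl → {t, p, s}

int(A) = {}
cl(A)  = {t, p, s}
∂A     = {t, p, s}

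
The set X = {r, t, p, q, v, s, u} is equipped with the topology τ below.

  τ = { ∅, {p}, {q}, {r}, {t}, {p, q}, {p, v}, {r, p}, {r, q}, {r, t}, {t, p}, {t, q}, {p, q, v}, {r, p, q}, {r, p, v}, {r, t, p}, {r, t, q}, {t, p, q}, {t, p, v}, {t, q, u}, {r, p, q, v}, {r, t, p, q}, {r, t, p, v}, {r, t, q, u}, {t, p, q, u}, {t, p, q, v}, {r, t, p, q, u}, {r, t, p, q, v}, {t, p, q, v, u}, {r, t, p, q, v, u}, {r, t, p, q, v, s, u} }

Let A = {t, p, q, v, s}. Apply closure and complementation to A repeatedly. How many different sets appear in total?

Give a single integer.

cl via duality: int({r, u}) = {r}, so X∖{r} = {t, p, q, v, s, u}
Write k for closure, c for complement:
  1. A     = {t, p, q, v, s}
  2. kA    = {t, p, q, v, s, u}
  3. cA    = {r, u}
  4. ckA   = {r}
  5. kcA   = {r, s, u}
  6. kckA  = {r, s}
  7. ckcA  = {t, p, q, v}
  8. ckckA = {t, p, q, v, u}
applying k or c yields no new set

8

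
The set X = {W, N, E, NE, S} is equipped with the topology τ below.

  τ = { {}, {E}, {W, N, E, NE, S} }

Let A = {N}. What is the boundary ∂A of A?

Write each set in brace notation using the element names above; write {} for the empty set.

U open, U⊆A: {}. int(A) = ⋃ = {}
X∖A={W, E, NE, S}, int(X∖A)={E}, hence cl(A)={W, N, NE, S}
∂A: remove int from cl → {W, N, NE, S}

{W, N, NE, S}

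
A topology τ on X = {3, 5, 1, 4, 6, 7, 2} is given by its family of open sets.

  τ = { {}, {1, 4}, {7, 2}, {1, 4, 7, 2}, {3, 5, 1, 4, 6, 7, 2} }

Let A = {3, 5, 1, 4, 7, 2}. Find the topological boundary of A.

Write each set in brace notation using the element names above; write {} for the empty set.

interior: largest open inside A is {1, 4, 7, 2} (from {}, {7, 2}, {1, 4}, {1, 4, 7, 2})
cl via duality: int({6}) = {}, so X∖{} = {3, 5, 1, 4, 6, 7, 2}
cl∖int = {3, 5, 6}

{3, 5, 6}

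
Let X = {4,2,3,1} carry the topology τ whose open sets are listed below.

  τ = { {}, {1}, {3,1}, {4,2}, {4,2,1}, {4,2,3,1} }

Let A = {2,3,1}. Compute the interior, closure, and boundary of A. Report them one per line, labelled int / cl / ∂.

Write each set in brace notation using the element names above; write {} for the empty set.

int(A) = {3,1}
cl(A)  = {4,2,3,1}
∂A     = {4,2}

open subsets of A: {}, {1}, {3,1}; so int(A) = {3,1}
closure: X∖int(X∖A) = X∖{} = {4,2,3,1}
∂A = {4,2,3,1} minus {3,1} = {4,2}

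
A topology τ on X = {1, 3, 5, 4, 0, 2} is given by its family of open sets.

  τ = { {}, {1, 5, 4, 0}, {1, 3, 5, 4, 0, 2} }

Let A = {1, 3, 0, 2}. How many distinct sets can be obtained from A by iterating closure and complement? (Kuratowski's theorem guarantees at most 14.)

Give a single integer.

4

cl via duality: int({5, 4}) = {}, so X∖{} = {1, 3, 5, 4, 0, 2}
Write k for closure, c for complement:
  1. A     = {1, 3, 0, 2}
  2. kA    = {1, 3, 5, 4, 0, 2}
  3. cA    = {5, 4}
  4. ckA   = {}
applying k or c yields no new set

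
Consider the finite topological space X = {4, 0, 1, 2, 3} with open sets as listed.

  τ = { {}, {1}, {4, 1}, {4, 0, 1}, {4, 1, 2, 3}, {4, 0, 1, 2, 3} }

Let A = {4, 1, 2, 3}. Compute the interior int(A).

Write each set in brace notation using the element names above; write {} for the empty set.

{4, 1, 2, 3}

open subsets of A: {}, {1}, {4, 1}, {4, 1, 2, 3}; so int(A) = {4, 1, 2, 3}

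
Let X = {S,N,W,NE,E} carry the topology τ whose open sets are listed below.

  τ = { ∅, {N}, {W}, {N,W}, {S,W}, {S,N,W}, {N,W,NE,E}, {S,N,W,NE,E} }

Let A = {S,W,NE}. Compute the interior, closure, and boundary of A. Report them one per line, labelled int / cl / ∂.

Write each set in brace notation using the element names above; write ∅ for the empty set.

int(A) = {S,W}
cl(A)  = {S,W,NE,E}
∂A     = {NE,E}

U open, U⊆A: ∅, {W}, {S,W}. int(A) = ⋃ = {S,W}
X∖A={N,E}, int(X∖A)={N}, hence cl(A)={S,W,NE,E}
∂A: remove int from cl → {NE,E}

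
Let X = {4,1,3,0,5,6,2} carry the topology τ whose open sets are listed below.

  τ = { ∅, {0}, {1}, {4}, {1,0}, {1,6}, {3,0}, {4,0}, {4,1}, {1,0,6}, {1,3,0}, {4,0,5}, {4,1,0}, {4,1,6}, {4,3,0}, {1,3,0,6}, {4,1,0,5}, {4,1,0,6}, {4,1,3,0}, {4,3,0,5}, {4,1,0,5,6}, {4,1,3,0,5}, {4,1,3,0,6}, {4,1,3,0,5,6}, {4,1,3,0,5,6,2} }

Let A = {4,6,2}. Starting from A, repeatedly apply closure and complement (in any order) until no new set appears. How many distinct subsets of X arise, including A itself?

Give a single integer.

8

closure: X∖int(X∖A) = X∖{1,3,0} = {4,5,6,2}
Let k=closure and c=complement:
  1. A     = {4,6,2}
  2. kA    = {4,5,6,2}
  3. cA    = {1,3,0,5}
  4. ckA   = {1,3,0}
  5. kcA   = {1,3,0,5,6,2}
  6. ckcA  = {4}
  7. kckcA = {4,5,2}
  8. ckckcA = {1,3,0,6}
— saturated at 8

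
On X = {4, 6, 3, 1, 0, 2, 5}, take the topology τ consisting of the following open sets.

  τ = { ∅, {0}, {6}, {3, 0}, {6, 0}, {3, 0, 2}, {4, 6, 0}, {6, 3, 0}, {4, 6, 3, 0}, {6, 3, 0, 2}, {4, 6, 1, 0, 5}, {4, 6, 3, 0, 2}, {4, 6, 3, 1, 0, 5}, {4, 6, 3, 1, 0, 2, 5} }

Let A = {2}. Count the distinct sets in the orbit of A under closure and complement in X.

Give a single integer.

4

X∖A={4, 6, 3, 1, 0, 5}, int(X∖A)={4, 6, 3, 1, 0, 5}, hence cl(A)={2}
Orbit (k=closure, c=complement):
  1. A     = {2}
  2. cA    = {4, 6, 3, 1, 0, 5}
  3. kcA   = {4, 6, 3, 1, 0, 2, 5}
  4. ckcA  = ∅
(closed under both — stop)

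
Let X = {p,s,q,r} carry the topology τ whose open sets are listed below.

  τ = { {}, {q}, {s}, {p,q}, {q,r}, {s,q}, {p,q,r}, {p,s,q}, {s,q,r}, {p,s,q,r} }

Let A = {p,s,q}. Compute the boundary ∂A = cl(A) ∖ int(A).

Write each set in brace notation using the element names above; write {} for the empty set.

{r}

open subsets of A: {}, {q}, {s}, {s,q}, {p,q}, {p,s,q}; so int(A) = {p,s,q}
closure: X∖int(X∖A) = X∖{} = {p,s,q,r}
∂A = {p,s,q,r} minus {p,s,q} = {r}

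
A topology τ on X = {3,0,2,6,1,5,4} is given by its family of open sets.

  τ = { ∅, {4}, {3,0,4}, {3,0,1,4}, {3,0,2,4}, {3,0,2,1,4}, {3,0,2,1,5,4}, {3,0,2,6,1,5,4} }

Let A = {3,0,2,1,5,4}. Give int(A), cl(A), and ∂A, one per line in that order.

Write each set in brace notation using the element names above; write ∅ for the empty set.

int(A) = {3,0,2,1,5,4}
cl(A)  = {3,0,2,6,1,5,4}
∂A     = {6}

opens ⊆ A: ∅, {4}, {3,0,4}, {3,0,1,4}, {3,0,2,4}, {3,0,2,1,4}, {3,0,2,1,5,4}; union → int = {3,0,2,1,5,4}
complement {6}; its interior ∅; cl(A) = X∖∅ = {3,0,2,6,1,5,4}
boundary = {3,0,2,6,1,5,4} ∖ {3,0,2,1,5,4} = {6}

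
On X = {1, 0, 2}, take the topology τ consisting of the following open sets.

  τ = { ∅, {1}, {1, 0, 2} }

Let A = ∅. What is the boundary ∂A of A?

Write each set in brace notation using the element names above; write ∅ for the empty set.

open subsets of A: ∅; so int(A) = ∅
closure: X∖int(X∖A) = X∖{1, 0, 2} = ∅
∂A = ∅ minus ∅ = ∅

∅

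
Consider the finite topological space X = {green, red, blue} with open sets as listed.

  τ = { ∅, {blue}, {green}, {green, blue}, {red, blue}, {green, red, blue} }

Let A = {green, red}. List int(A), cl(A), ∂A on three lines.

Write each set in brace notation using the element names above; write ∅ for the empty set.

int(A) = {green}
cl(A)  = {green, red}
∂A     = {red}

U open, U⊆A: ∅, {green}. int(A) = ⋃ = {green}
X∖A={blue}, int(X∖A)={blue}, hence cl(A)={green, red}
∂A: remove int from cl → {red}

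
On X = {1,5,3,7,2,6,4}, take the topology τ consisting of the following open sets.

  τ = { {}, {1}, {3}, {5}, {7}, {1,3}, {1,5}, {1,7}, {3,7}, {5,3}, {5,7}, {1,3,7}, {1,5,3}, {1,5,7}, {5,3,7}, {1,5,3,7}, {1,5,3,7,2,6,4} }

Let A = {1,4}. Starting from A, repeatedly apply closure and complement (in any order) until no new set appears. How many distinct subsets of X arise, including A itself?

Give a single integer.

closure: X∖int(X∖A) = X∖{5,3,7} = {1,2,6,4}
Let k=closure and c=complement:
  1. A     = {1,4}
  2. kA    = {1,2,6,4}
  3. cA    = {5,3,7,2,6}
  4. ckA   = {5,3,7}
  5. kcA   = {5,3,7,2,6,4}
  6. ckcA  = {1}
— saturated at 6

6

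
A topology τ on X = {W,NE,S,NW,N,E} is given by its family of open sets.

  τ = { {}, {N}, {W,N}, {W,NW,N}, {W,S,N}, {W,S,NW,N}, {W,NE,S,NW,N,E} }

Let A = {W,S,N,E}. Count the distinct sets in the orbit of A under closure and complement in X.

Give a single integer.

complement {NE,NW}; its interior {}; cl(A) = X∖{} = {W,NE,S,NW,N,E}
With k = closure, c = complement:
  1. A     = {W,S,N,E}
  2. kA    = {W,NE,S,NW,N,E}
  3. cA    = {NE,NW}
  4. ckA   = {}
  5. kcA   = {NE,NW,E}
  6. ckcA  = {W,S,N}
k, c of each give nothing new

6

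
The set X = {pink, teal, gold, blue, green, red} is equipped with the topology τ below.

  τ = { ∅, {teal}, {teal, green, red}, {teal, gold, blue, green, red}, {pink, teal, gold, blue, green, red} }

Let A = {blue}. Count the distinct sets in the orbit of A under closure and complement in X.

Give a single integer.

closure: X∖int(X∖A) = X∖{teal, green, red} = {pink, gold, blue}
Let k=closure and c=complement:
  1. A     = {blue}
  2. kA    = {pink, gold, blue}
  3. cA    = {pink, teal, gold, green, red}
  4. ckA   = {teal, green, red}
  5. kcA   = {pink, teal, gold, blue, green, red}
  6. ckcA  = ∅
— saturated at 6

6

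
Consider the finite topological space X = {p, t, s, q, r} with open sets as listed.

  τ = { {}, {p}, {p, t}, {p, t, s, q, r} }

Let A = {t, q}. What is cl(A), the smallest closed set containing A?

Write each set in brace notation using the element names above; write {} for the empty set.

X∖A={p, s, r}, int(X∖A)={p}, hence cl(A)={t, s, q, r}

{t, s, q, r}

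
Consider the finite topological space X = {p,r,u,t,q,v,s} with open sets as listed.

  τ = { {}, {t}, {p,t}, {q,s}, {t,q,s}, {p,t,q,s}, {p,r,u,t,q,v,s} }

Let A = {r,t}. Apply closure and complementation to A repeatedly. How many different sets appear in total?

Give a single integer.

8

cl via duality: int({p,u,q,v,s}) = {q,s}, so X∖{q,s} = {p,r,u,t,v}
Write k for closure, c for complement:
  1. A     = {r,t}
  2. kA    = {p,r,u,t,v}
  3. cA    = {p,u,q,v,s}
  4. ckA   = {q,s}
  5. kcA   = {p,r,u,q,v,s}
  6. kckA  = {r,u,q,v,s}
  7. ckcA  = {t}
  8. ckckA = {p,t}
applying k or c yields no new set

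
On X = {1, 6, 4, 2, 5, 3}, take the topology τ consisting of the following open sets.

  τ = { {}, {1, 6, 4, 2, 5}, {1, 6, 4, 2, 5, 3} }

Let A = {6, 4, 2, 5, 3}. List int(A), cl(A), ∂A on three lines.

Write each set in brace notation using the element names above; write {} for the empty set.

interior: largest open inside A is {} (from {})
cl via duality: int({1}) = {}, so X∖{} = {1, 6, 4, 2, 5, 3}
cl∖int = {1, 6, 4, 2, 5, 3}

int(A) = {}
cl(A)  = {1, 6, 4, 2, 5, 3}
∂A     = {1, 6, 4, 2, 5, 3}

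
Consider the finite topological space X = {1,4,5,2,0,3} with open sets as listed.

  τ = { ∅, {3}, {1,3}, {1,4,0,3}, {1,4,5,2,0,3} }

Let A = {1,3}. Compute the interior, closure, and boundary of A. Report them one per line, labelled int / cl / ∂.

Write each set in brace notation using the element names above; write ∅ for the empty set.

open subsets of A: ∅, {3}, {1,3}; so int(A) = {1,3}
closure: X∖int(X∖A) = X∖∅ = {1,4,5,2,0,3}
∂A = {1,4,5,2,0,3} minus {1,3} = {4,5,2,0}

int(A) = {1,3}
cl(A)  = {1,4,5,2,0,3}
∂A     = {4,5,2,0}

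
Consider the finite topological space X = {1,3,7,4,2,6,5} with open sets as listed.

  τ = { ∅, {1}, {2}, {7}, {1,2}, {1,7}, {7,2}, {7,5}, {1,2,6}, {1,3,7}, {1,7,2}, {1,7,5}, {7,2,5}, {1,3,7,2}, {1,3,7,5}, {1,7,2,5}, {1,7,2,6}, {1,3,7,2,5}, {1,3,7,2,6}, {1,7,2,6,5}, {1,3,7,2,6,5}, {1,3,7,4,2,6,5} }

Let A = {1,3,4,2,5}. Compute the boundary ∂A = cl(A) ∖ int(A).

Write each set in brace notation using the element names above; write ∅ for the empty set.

opens ⊆ A: ∅, {1}, {2}, {1,2}; union → int = {1,2}
complement {7,6}; its interior {7}; cl(A) = X∖{7} = {1,3,4,2,6,5}
boundary = {1,3,4,2,6,5} ∖ {1,2} = {3,4,6,5}

{3,4,6,5}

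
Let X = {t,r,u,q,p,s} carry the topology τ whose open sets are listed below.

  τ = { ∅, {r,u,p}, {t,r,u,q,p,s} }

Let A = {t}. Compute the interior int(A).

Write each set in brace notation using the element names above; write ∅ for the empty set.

∅

open subsets of A: ∅; so int(A) = ∅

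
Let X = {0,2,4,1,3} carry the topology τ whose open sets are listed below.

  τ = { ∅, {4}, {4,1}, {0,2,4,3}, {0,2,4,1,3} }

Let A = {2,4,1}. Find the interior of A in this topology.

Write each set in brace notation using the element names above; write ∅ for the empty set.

{4,1}

opens ⊆ A: ∅, {4}, {4,1}; union → int = {4,1}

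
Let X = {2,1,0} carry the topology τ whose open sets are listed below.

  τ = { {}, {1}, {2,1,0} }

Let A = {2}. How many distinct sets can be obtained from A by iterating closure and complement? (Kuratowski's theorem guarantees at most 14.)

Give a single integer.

closure: X∖int(X∖A) = X∖{1} = {2,0}
Let k=closure and c=complement:
  1. A     = {2}
  2. kA    = {2,0}
  3. cA    = {1,0}
  4. ckA   = {1}
  5. kcA   = {2,1,0}
  6. ckcA  = {}
— saturated at 6

6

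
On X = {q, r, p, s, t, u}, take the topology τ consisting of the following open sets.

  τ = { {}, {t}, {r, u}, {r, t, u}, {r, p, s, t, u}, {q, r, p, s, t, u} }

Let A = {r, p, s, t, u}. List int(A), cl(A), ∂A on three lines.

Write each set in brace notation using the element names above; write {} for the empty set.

opens ⊆ A: {}, {t}, {r, u}, {r, t, u}, {r, p, s, t, u}; union → int = {r, p, s, t, u}
complement {q}; its interior {}; cl(A) = X∖{} = {q, r, p, s, t, u}
boundary = {q, r, p, s, t, u} ∖ {r, p, s, t, u} = {q}

int(A) = {r, p, s, t, u}
cl(A)  = {q, r, p, s, t, u}
∂A     = {q}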